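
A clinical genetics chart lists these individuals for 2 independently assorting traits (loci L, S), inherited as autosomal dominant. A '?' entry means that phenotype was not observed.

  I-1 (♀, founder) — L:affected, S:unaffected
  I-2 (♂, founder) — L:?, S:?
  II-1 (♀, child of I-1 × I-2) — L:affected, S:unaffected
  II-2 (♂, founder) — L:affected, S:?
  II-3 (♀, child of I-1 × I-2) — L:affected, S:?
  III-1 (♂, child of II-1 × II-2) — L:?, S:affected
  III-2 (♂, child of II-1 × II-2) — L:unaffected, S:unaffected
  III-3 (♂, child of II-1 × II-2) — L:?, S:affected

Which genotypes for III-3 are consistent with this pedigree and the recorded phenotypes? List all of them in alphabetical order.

L/I-1 aff ·: Ll|LL
L/I-2 ? ·: ll|Ll|LL
L/II-1 aff I-1×I-2: Ll
L/II-2 aff ·: Ll
L/II-3 aff I-1×I-2: Ll|LL
L/III-1 ? II-1×II-2: ll|Ll|LL
L/III-2 un II-1×II-2: ll
L/III-3 ? II-1×II-2: ll|Ll|LL
⇒ L over [I-1,I-2,II-1,II-2,II-3,III-1,III-2,III-3]: 72 consistent
S/I-1 un ·: ss
S/I-2 ? ·: ss|Ss
S/II-1 un I-1×I-2: ss
S/II-2 ? ·: Ss
S/II-3 ? I-1×I-2: ss|Ss
S/III-1 aff II-1×II-2: Ss
S/III-2 un II-1×II-2: ss
S/III-3 aff II-1×II-2: Ss
⇒ S over [I-1,I-2,II-1,II-2,II-3,III-1,III-2,III-3]: 3 consistent

III-3 ∈ {LL Ss, Ll Ss, ll Ss}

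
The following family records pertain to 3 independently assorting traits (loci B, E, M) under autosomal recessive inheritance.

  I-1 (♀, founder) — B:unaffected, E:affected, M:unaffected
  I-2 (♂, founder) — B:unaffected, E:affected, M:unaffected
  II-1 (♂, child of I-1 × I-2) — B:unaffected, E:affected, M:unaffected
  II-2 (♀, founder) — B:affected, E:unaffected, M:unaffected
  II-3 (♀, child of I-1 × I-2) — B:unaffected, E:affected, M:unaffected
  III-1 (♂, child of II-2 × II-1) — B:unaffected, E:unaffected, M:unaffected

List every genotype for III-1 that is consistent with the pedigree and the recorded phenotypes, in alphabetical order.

III-1 ∈ {Bb Ee MM, Bb Ee Mm}

B/I-1 un ·: BB|Bb
B/I-2 un ·: BB|Bb
B/II-1 un I-1×I-2: BB|Bb
B/II-2 aff ·: bb
B/II-3 un I-1×I-2: BB|Bb
B/III-1 un II-2×II-1: Bb
⇒ B over [I-1,I-2,II-1,II-2,II-3,III-1]: 13 consistent
E/I-1 aff ·: ee
E/I-2 aff ·: ee
E/II-1 aff I-1×I-2: ee
E/II-2 un ·: EE|Ee
E/II-3 aff I-1×I-2: ee
E/III-1 un II-2×II-1: Ee
⇒ E over [I-1,I-2,II-1,II-2,II-3,III-1]: 2 consistent
M/I-1 un ·: MM|Mm
M/I-2 un ·: MM|Mm
M/II-1 un I-1×I-2: MM|Mm
M/II-2 un ·: MM|Mm
M/II-3 un I-1×I-2: MM|Mm
M/III-1 un II-2×II-1: MM|Mm
⇒ M over [I-1,I-2,II-1,II-2,II-3,III-1]: 45 consistent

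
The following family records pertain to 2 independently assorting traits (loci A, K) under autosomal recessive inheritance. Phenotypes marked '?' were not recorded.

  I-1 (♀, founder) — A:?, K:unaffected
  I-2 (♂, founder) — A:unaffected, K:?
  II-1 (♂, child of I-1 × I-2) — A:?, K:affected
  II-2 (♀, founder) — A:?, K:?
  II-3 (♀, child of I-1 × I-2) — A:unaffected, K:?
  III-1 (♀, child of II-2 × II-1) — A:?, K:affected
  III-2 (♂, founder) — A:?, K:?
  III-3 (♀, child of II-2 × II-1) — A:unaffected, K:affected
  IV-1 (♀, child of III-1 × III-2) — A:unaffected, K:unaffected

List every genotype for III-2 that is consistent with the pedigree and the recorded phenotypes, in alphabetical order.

III-2 ∈ {AA KK, AA Kk, Aa KK, Aa Kk, aa KK, aa Kk}

A/I-1 ? ·: AA|Aa|aa
A/I-2 un ·: AA|Aa
A/II-1 ? I-1×I-2: AA|Aa|aa
A/II-2 ? ·: AA|Aa|aa
A/II-3 un I-1×I-2: AA|Aa
A/III-1 ? II-2×II-1: AA|Aa|aa
A/III-2 ? ·: AA|Aa|aa
A/III-3 un II-2×II-1: AA|Aa
A/IV-1 un III-1×III-2: AA|Aa
⇒ A over [I-1,I-2,II-1,II-2,II-3,III-1,III-2,III-3,IV-1]: 601 consistent
K/I-1 un ·: Kk
K/I-2 ? ·: Kk|kk
K/II-1 aff I-1×I-2: kk
K/II-2 ? ·: Kk|kk
K/II-3 ? I-1×I-2: KK|Kk|kk
K/III-1 aff II-2×II-1: kk
K/III-2 ? ·: KK|Kk
K/III-3 aff II-2×II-1: kk
K/IV-1 un III-1×III-2: Kk
⇒ K over [I-1,I-2,II-1,II-2,II-3,III-1,III-2,III-3,IV-1]: 20 consistent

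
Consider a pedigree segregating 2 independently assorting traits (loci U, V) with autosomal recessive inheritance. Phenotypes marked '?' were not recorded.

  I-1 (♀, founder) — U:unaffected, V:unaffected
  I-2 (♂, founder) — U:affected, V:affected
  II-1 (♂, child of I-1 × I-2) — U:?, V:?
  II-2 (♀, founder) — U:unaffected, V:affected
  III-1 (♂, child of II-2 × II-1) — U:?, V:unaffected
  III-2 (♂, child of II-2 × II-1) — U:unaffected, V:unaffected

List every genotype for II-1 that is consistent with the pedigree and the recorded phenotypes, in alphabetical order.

II-1 ∈ {Uu Vv, uu Vv}

U/I-1 un ·: UU|Uu
U/I-2 aff ·: uu
U/II-1 ? I-1×I-2: Uu|uu
U/II-2 un ·: UU|Uu
U/III-1 ? II-2×II-1: UU|Uu|uu
U/III-2 un II-2×II-1: UU|Uu
⇒ U over [I-1,I-2,II-1,II-2,III-1,III-2]: 23 consistent
V/I-1 un ·: VV|Vv
V/I-2 aff ·: vv
V/II-1 ? I-1×I-2: Vv
V/II-2 aff ·: vv
V/III-1 un II-2×II-1: Vv
V/III-2 un II-2×II-1: Vv
⇒ V over [I-1,I-2,II-1,II-2,III-1,III-2]: 2 consistent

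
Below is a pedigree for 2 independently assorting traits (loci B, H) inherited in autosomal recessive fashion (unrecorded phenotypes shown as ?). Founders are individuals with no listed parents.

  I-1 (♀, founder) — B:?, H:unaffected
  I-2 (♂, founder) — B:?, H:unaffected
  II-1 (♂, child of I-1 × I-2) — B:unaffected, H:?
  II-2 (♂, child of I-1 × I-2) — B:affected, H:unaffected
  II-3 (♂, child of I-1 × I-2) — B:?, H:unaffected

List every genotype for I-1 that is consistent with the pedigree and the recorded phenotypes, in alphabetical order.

I-1 ∈ {Bb HH, Bb Hh, bb HH, bb Hh}

B/I-1 ? ·: Bb|bb
B/I-2 ? ·: Bb|bb
B/II-1 un I-1×I-2: BB|Bb
B/II-2 aff I-1×I-2: bb
B/II-3 ? I-1×I-2: BB|Bb|bb
⇒ B over [I-1,I-2,II-1,II-2,II-3]: 10 consistent
H/I-1 un ·: HH|Hh
H/I-2 un ·: HH|Hh
H/II-1 ? I-1×I-2: HH|Hh|hh
H/II-2 un I-1×I-2: HH|Hh
H/II-3 un I-1×I-2: HH|Hh
⇒ H over [I-1,I-2,II-1,II-2,II-3]: 29 consistent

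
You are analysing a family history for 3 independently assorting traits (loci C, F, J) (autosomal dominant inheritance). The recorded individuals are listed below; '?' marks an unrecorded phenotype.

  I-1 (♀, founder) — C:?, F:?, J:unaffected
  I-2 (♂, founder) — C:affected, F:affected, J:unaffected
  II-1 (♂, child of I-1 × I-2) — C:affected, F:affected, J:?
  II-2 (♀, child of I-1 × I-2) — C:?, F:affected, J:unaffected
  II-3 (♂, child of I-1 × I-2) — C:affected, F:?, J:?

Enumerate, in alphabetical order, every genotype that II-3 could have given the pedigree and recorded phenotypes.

II-3 ∈ {CC FF jj, CC Ff jj, CC ff jj, Cc FF jj, Cc Ff jj, Cc ff jj}

C/I-1 ? ·: cc|Cc|CC
C/I-2 aff ·: Cc|CC
C/II-1 aff I-1×I-2: Cc|CC
C/II-2 ? I-1×I-2: cc|Cc|CC
C/II-3 aff I-1×I-2: Cc|CC
⇒ C over [I-1,I-2,II-1,II-2,II-3]: 32 consistent
F/I-1 ? ·: ff|Ff|FF
F/I-2 aff ·: Ff|FF
F/II-1 aff I-1×I-2: Ff|FF
F/II-2 aff I-1×I-2: Ff|FF
F/II-3 ? I-1×I-2: ff|Ff|FF
⇒ F over [I-1,I-2,II-1,II-2,II-3]: 32 consistent
J/I-1 un ·: jj
J/I-2 un ·: jj
J/II-1 ? I-1×I-2: jj
J/II-2 un I-1×I-2: jj
J/II-3 ? I-1×I-2: jj
⇒ J over [I-1,I-2,II-1,II-2,II-3]: 1 consistent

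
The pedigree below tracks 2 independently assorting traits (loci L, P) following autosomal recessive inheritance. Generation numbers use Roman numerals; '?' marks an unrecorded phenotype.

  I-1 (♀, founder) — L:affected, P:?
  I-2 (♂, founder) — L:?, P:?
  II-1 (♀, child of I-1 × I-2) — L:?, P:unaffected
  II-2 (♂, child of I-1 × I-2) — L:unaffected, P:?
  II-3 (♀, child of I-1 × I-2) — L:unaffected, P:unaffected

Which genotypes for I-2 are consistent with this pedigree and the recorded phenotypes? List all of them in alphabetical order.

I-2 ∈ {LL PP, LL Pp, LL pp, Ll PP, Ll Pp, Ll pp}

L/I-1 aff ·: ll
L/I-2 ? ·: LL|Ll
L/II-1 ? I-1×I-2: Ll|ll
L/II-2 un I-1×I-2: Ll
L/II-3 un I-1×I-2: Ll
⇒ L over [I-1,I-2,II-1,II-2,II-3]: 3 consistent
P/I-1 ? ·: PP|Pp|pp
P/I-2 ? ·: PP|Pp|pp
P/II-1 un I-1×I-2: PP|Pp
P/II-2 ? I-1×I-2: PP|Pp|pp
P/II-3 un I-1×I-2: PP|Pp
⇒ P over [I-1,I-2,II-1,II-2,II-3]: 35 consistent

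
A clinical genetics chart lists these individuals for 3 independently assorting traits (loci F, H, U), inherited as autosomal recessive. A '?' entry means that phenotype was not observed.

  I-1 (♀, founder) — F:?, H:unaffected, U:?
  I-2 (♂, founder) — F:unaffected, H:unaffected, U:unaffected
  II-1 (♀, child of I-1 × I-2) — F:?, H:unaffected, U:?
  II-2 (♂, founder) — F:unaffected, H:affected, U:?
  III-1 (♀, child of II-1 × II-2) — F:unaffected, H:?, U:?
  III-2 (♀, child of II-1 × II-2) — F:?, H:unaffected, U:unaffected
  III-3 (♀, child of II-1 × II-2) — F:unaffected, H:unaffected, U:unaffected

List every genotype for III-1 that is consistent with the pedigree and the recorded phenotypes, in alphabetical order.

F/I-1 ? ·: FF|Ff|ff
F/I-2 un ·: FF|Ff
F/II-1 ? I-1×I-2: FF|Ff|ff
F/II-2 un ·: FF|Ff
F/III-1 un II-1×II-2: FF|Ff
F/III-2 ? II-1×II-2: FF|Ff|ff
F/III-3 un II-1×II-2: FF|Ff
⇒ F over [I-1,I-2,II-1,II-2,III-1,III-2,III-3]: 142 consistent
H/I-1 un ·: HH|Hh
H/I-2 un ·: HH|Hh
H/II-1 un I-1×I-2: HH|Hh
H/II-2 aff ·: hh
H/III-1 ? II-1×II-2: Hh|hh
H/III-2 un II-1×II-2: Hh
H/III-3 un II-1×II-2: Hh
⇒ H over [I-1,I-2,II-1,II-2,III-1,III-2,III-3]: 10 consistent
U/I-1 ? ·: UU|Uu|uu
U/I-2 un ·: UU|Uu
U/II-1 ? I-1×I-2: UU|Uu|uu
U/II-2 ? ·: UU|Uu|uu
U/III-1 ? II-1×II-2: UU|Uu|uu
U/III-2 un II-1×II-2: UU|Uu
U/III-3 un II-1×II-2: UU|Uu
⇒ U over [I-1,I-2,II-1,II-2,III-1,III-2,III-3]: 156 consistent

III-1 ∈ {FF Hh UU, FF Hh Uu, FF Hh uu, FF hh UU, FF hh Uu, FF hh uu, Ff Hh UU, Ff Hh Uu, Ff Hh uu, Ff hh UU, Ff hh Uu, Ff hh uu}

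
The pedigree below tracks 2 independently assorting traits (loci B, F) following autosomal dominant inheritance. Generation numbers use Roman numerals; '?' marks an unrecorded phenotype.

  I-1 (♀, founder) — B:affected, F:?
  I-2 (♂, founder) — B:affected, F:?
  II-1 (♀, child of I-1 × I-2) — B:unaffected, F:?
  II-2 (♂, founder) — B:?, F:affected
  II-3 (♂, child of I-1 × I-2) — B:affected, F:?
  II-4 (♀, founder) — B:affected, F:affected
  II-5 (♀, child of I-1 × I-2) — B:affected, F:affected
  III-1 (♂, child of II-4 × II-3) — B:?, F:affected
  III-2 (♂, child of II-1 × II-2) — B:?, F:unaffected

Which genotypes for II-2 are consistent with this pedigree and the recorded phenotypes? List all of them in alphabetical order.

B/I-1 aff ·: Bb
B/I-2 aff ·: Bb
B/II-1 un I-1×I-2: bb
B/II-2 ? ·: bb|Bb|BB
B/II-3 aff I-1×I-2: Bb|BB
B/II-4 aff ·: Bb|BB
B/II-5 aff I-1×I-2: Bb|BB
B/III-1 ? II-4×II-3: bb|Bb|BB
B/III-2 ? II-1×II-2: bb|Bb
⇒ B over [I-1,I-2,II-1,II-2,II-3,II-4,II-5,III-1,III-2]: 64 consistent
F/I-1 ? ·: ff|Ff|FF
F/I-2 ? ·: ff|Ff|FF
F/II-1 ? I-1×I-2: ff|Ff
F/II-2 aff ·: Ff
F/II-3 ? I-1×I-2: ff|Ff|FF
F/II-4 aff ·: Ff|FF
F/II-5 aff I-1×I-2: Ff|FF
F/III-1 aff II-4×II-3: Ff|FF
F/III-2 un II-1×II-2: ff
⇒ F over [I-1,I-2,II-1,II-2,II-3,II-4,II-5,III-1,III-2]: 96 consistent

II-2 ∈ {BB Ff, Bb Ff, bb Ff}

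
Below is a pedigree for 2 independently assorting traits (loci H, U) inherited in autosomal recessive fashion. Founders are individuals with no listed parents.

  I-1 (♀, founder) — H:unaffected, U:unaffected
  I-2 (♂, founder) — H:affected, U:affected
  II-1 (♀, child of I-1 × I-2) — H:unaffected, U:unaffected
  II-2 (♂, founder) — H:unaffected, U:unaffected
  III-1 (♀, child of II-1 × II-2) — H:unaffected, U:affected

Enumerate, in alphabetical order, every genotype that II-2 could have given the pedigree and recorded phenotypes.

H/I-1 un ·: HH|Hh
H/I-2 aff ·: hh
H/II-1 un I-1×I-2: Hh
H/II-2 un ·: HH|Hh
H/III-1 un II-1×II-2: HH|Hh
⇒ H over [I-1,I-2,II-1,II-2,III-1]: 8 consistent
U/I-1 un ·: UU|Uu
U/I-2 aff ·: uu
U/II-1 un I-1×I-2: Uu
U/II-2 un ·: Uu
U/III-1 aff II-1×II-2: uu
⇒ U over [I-1,I-2,II-1,II-2,III-1]: 2 consistent

II-2 ∈ {HH Uu, Hh Uu}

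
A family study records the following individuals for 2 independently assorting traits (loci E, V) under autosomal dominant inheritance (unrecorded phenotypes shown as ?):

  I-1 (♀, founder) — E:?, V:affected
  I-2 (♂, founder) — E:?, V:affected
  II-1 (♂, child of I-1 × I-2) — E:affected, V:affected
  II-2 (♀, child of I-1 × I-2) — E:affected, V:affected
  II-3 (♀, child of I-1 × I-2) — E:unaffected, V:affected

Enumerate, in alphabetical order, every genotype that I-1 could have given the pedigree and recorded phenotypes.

E/I-1 ? ·: ee|Ee
E/I-2 ? ·: ee|Ee
E/II-1 aff I-1×I-2: Ee|EE
E/II-2 aff I-1×I-2: Ee|EE
E/II-3 un I-1×I-2: ee
⇒ E over [I-1,I-2,II-1,II-2,II-3]: 6 consistent
V/I-1 aff ·: Vv|VV
V/I-2 aff ·: Vv|VV
V/II-1 aff I-1×I-2: Vv|VV
V/II-2 aff I-1×I-2: Vv|VV
V/II-3 aff I-1×I-2: Vv|VV
⇒ V over [I-1,I-2,II-1,II-2,II-3]: 25 consistent

I-1 ∈ {Ee VV, Ee Vv, ee VV, ee Vv}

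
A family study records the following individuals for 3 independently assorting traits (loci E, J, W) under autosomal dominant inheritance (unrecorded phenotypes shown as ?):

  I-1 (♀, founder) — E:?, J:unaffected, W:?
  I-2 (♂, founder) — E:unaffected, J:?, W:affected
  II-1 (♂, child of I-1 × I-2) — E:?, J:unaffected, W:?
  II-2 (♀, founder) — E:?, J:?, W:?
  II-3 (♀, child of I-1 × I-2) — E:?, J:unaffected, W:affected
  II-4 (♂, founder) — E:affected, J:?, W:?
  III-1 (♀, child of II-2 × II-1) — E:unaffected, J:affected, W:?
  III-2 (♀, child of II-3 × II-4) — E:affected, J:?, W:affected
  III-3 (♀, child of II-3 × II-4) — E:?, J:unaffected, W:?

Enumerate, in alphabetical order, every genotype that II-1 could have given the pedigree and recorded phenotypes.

E/I-1 ? ·: ee|Ee|EE
E/I-2 un ·: ee
E/II-1 ? I-1×I-2: ee|Ee
E/II-2 ? ·: ee|Ee
E/II-3 ? I-1×I-2: ee|Ee
E/II-4 aff ·: Ee|EE
E/III-1 un II-2×II-1: ee
E/III-2 aff II-3×II-4: Ee|EE
E/III-3 ? II-3×II-4: ee|Ee|EE
⇒ E over [I-1,I-2,II-1,II-2,II-3,II-4,III-1,III-2,III-3]: 78 consistent
J/I-1 un ·: jj
J/I-2 ? ·: jj|Jj
J/II-1 un I-1×I-2: jj
J/II-2 ? ·: Jj|JJ
J/II-3 un I-1×I-2: jj
J/II-4 ? ·: jj|Jj
J/III-1 aff II-2×II-1: Jj
J/III-2 ? II-3×II-4: jj|Jj
J/III-3 un II-3×II-4: jj
⇒ J over [I-1,I-2,II-1,II-2,II-3,II-4,III-1,III-2,III-3]: 12 consistent
W/I-1 ? ·: ww|Ww|WW
W/I-2 aff ·: Ww|WW
W/II-1 ? I-1×I-2: ww|Ww|WW
W/II-2 ? ·: ww|Ww|WW
W/II-3 aff I-1×I-2: Ww|WW
W/II-4 ? ·: ww|Ww|WW
W/III-1 ? II-2×II-1: ww|Ww|WW
W/III-2 aff II-3×II-4: Ww|WW
W/III-3 ? II-3×II-4: ww|Ww|WW
⇒ W over [I-1,I-2,II-1,II-2,II-3,II-4,III-1,III-2,III-3]: 906 consistent

II-1 ∈ {Ee jj WW, Ee jj Ww, Ee jj ww, ee jj WW, ee jj Ww, ee jj ww}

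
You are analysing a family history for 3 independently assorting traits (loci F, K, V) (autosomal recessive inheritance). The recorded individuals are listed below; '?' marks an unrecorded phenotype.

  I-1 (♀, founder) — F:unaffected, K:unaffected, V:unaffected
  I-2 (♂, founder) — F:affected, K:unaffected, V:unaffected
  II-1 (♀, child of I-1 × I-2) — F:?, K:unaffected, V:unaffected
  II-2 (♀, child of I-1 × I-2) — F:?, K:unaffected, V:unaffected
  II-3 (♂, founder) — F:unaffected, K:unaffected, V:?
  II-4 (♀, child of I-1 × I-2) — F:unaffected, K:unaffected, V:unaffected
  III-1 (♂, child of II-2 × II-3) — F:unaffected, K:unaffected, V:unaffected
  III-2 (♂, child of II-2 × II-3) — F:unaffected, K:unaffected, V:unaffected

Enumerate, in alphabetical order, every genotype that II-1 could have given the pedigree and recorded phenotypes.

F/I-1 un ·: FF|Ff
F/I-2 aff ·: ff
F/II-1 ? I-1×I-2: Ff|ff
F/II-2 ? I-1×I-2: Ff|ff
F/II-3 un ·: FF|Ff
F/II-4 un I-1×I-2: Ff
F/III-1 un II-2×II-3: FF|Ff
F/III-2 un II-2×II-3: FF|Ff
⇒ F over [I-1,I-2,II-1,II-2,II-3,II-4,III-1,III-2]: 28 consistent
K/I-1 un ·: KK|Kk
K/I-2 un ·: KK|Kk
K/II-1 un I-1×I-2: KK|Kk
K/II-2 un I-1×I-2: KK|Kk
K/II-3 un ·: KK|Kk
K/II-4 un I-1×I-2: KK|Kk
K/III-1 un II-2×II-3: KK|Kk
K/III-2 un II-2×II-3: KK|Kk
⇒ K over [I-1,I-2,II-1,II-2,II-3,II-4,III-1,III-2]: 161 consistent
V/I-1 un ·: VV|Vv
V/I-2 un ·: VV|Vv
V/II-1 un I-1×I-2: VV|Vv
V/II-2 un I-1×I-2: VV|Vv
V/II-3 ? ·: VV|Vv|vv
V/II-4 un I-1×I-2: VV|Vv
V/III-1 un II-2×II-3: VV|Vv
V/III-2 un II-2×II-3: VV|Vv
⇒ V over [I-1,I-2,II-1,II-2,II-3,II-4,III-1,III-2]: 186 consistent

II-1 ∈ {Ff KK VV, Ff KK Vv, Ff Kk VV, Ff Kk Vv, ff KK VV, ff KK Vv, ff Kk VV, ff Kk Vv}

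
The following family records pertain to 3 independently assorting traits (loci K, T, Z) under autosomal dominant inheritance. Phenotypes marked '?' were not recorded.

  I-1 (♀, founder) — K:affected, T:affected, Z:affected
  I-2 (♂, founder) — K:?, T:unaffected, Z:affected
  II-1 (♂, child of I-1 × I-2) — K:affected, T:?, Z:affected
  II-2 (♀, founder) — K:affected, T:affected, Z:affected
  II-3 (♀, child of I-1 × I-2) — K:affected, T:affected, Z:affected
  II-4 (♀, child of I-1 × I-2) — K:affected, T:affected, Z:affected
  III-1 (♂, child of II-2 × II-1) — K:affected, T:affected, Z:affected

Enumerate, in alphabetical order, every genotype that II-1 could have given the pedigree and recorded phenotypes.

II-1 ∈ {KK Tt ZZ, KK Tt Zz, KK tt ZZ, KK tt Zz, Kk Tt ZZ, Kk Tt Zz, Kk tt ZZ, Kk tt Zz}

K/I-1 aff ·: Kk|KK
K/I-2 ? ·: kk|Kk|KK
K/II-1 aff I-1×I-2: Kk|KK
K/II-2 aff ·: Kk|KK
K/II-3 aff I-1×I-2: Kk|KK
K/II-4 aff I-1×I-2: Kk|KK
K/III-1 aff II-2×II-1: Kk|KK
⇒ K over [I-1,I-2,II-1,II-2,II-3,II-4,III-1]: 95 consistent
T/I-1 aff ·: Tt|TT
T/I-2 un ·: tt
T/II-1 ? I-1×I-2: tt|Tt
T/II-2 aff ·: Tt|TT
T/II-3 aff I-1×I-2: Tt
T/II-4 aff I-1×I-2: Tt
T/III-1 aff II-2×II-1: Tt|TT
⇒ T over [I-1,I-2,II-1,II-2,II-3,II-4,III-1]: 10 consistent
Z/I-1 aff ·: Zz|ZZ
Z/I-2 aff ·: Zz|ZZ
Z/II-1 aff I-1×I-2: Zz|ZZ
Z/II-2 aff ·: Zz|ZZ
Z/II-3 aff I-1×I-2: Zz|ZZ
Z/II-4 aff I-1×I-2: Zz|ZZ
Z/III-1 aff II-2×II-1: Zz|ZZ
⇒ Z over [I-1,I-2,II-1,II-2,II-3,II-4,III-1]: 87 consistent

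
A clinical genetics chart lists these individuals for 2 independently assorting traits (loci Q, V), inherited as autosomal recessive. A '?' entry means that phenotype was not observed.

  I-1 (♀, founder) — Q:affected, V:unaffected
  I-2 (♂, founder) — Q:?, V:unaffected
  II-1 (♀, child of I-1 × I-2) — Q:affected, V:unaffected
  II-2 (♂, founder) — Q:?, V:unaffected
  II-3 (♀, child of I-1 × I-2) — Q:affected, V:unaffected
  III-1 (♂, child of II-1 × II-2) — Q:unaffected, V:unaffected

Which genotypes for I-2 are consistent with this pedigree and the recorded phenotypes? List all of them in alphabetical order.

Q/I-1 aff ·: qq
Q/I-2 ? ·: Qq|qq
Q/II-1 aff I-1×I-2: qq
Q/II-2 ? ·: QQ|Qq
Q/II-3 aff I-1×I-2: qq
Q/III-1 un II-1×II-2: Qq
⇒ Q over [I-1,I-2,II-1,II-2,II-3,III-1]: 4 consistent
V/I-1 un ·: VV|Vv
V/I-2 un ·: VV|Vv
V/II-1 un I-1×I-2: VV|Vv
V/II-2 un ·: VV|Vv
V/II-3 un I-1×I-2: VV|Vv
V/III-1 un II-1×II-2: VV|Vv
⇒ V over [I-1,I-2,II-1,II-2,II-3,III-1]: 45 consistent

I-2 ∈ {Qq VV, Qq Vv, qq VV, qq Vv}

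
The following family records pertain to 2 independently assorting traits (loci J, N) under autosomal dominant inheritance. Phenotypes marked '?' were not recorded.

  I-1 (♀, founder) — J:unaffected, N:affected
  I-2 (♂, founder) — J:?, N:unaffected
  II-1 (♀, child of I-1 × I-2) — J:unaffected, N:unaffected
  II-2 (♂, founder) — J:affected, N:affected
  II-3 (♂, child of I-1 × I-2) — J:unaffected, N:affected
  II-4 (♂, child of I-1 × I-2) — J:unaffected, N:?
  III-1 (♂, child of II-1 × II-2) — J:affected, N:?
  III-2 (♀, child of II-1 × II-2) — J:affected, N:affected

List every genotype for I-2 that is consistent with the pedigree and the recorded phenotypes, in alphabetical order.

I-2 ∈ {Jj nn, jj nn}

J/I-1 un ·: jj
J/I-2 ? ·: jj|Jj
J/II-1 un I-1×I-2: jj
J/II-2 aff ·: Jj|JJ
J/II-3 un I-1×I-2: jj
J/II-4 un I-1×I-2: jj
J/III-1 aff II-1×II-2: Jj
J/III-2 aff II-1×II-2: Jj
⇒ J over [I-1,I-2,II-1,II-2,II-3,II-4,III-1,III-2]: 4 consistent
N/I-1 aff ·: Nn
N/I-2 un ·: nn
N/II-1 un I-1×I-2: nn
N/II-2 aff ·: Nn|NN
N/II-3 aff I-1×I-2: Nn
N/II-4 ? I-1×I-2: nn|Nn
N/III-1 ? II-1×II-2: nn|Nn
N/III-2 aff II-1×II-2: Nn
⇒ N over [I-1,I-2,II-1,II-2,II-3,II-4,III-1,III-2]: 6 consistent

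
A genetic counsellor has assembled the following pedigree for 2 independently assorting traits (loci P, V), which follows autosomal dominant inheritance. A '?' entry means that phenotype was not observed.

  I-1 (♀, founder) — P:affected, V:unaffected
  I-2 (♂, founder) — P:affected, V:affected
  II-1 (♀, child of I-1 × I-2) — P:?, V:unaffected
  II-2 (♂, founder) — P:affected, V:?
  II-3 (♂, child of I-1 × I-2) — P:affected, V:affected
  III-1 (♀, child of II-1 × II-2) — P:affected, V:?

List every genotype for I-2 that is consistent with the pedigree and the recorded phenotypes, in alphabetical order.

P/I-1 aff ·: Pp|PP
P/I-2 aff ·: Pp|PP
P/II-1 ? I-1×I-2: pp|Pp|PP
P/II-2 aff ·: Pp|PP
P/II-3 aff I-1×I-2: Pp|PP
P/III-1 aff II-1×II-2: Pp|PP
⇒ P over [I-1,I-2,II-1,II-2,II-3,III-1]: 49 consistent
V/I-1 un ·: vv
V/I-2 aff ·: Vv
V/II-1 un I-1×I-2: vv
V/II-2 ? ·: vv|Vv|VV
V/II-3 aff I-1×I-2: Vv
V/III-1 ? II-1×II-2: vv|Vv
⇒ V over [I-1,I-2,II-1,II-2,II-3,III-1]: 4 consistent

I-2 ∈ {PP Vv, Pp Vv}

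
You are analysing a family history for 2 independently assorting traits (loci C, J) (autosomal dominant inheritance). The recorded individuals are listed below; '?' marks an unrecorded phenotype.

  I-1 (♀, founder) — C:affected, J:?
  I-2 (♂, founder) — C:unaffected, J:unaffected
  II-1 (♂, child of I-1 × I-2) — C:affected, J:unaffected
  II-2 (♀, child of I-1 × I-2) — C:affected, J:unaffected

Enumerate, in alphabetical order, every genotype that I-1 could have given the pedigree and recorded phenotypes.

I-1 ∈ {CC Jj, CC jj, Cc Jj, Cc jj}

C/I-1 aff ·: Cc|CC
C/I-2 un ·: cc
C/II-1 aff I-1×I-2: Cc
C/II-2 aff I-1×I-2: Cc
⇒ C over [I-1,I-2,II-1,II-2]: 2 consistent
J/I-1 ? ·: jj|Jj
J/I-2 un ·: jj
J/II-1 un I-1×I-2: jj
J/II-2 un I-1×I-2: jj
⇒ J over [I-1,I-2,II-1,II-2]: 2 consistent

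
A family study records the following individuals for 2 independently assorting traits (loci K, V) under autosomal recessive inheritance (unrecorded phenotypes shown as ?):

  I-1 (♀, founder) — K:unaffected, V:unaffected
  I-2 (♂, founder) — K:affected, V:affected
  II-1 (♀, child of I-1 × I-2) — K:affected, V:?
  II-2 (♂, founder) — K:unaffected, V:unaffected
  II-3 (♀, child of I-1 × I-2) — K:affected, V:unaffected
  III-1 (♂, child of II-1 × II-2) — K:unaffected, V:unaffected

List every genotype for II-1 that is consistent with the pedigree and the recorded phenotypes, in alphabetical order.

K/I-1 un ·: Kk
K/I-2 aff ·: kk
K/II-1 aff I-1×I-2: kk
K/II-2 un ·: KK|Kk
K/II-3 aff I-1×I-2: kk
K/III-1 un II-1×II-2: Kk
⇒ K over [I-1,I-2,II-1,II-2,II-3,III-1]: 2 consistent
V/I-1 un ·: VV|Vv
V/I-2 aff ·: vv
V/II-1 ? I-1×I-2: Vv|vv
V/II-2 un ·: VV|Vv
V/II-3 un I-1×I-2: Vv
V/III-1 un II-1×II-2: VV|Vv
⇒ V over [I-1,I-2,II-1,II-2,II-3,III-1]: 10 consistent

II-1 ∈ {kk Vv, kk vv}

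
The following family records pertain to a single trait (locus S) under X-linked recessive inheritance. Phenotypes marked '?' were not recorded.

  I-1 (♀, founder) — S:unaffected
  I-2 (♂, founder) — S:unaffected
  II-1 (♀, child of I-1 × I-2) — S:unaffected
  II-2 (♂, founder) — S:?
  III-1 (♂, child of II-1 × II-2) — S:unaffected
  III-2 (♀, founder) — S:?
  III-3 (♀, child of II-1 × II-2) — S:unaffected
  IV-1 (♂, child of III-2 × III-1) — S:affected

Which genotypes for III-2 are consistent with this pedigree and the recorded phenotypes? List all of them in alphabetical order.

III-2 ∈ {X^SX^s, X^sX^s}

S/I-1 un ·: X^SX^S|X^SX^s
S/I-2 un ·: X^SY
S/II-1 un I-1×I-2: X^SX^S|X^SX^s
S/II-2 ? ·: X^SY|X^sY
S/III-1 un II-1×II-2: X^SY
S/III-2 ? ·: X^SX^s|X^sX^s
S/III-3 un II-1×II-2: X^SX^S|X^SX^s
S/IV-1 aff III-2×III-1: X^sY
⇒ S over [I-1,I-2,II-1,II-2,III-1,III-2,III-3,IV-1]: 14 consistent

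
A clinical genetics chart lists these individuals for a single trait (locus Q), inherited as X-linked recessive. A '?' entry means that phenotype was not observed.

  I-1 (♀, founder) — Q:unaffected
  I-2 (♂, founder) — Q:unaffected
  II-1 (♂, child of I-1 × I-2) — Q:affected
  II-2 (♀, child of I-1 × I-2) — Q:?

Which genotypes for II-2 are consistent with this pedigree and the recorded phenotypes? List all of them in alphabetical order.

II-2 ∈ {X^QX^Q, X^QX^q}

Q/I-1 un ·: X^QX^q
Q/I-2 un ·: X^QY
Q/II-1 aff I-1×I-2: X^qY
Q/II-2 ? I-1×I-2: X^QX^Q|X^QX^q
⇒ Q over [I-1,I-2,II-1,II-2]: 2 consistent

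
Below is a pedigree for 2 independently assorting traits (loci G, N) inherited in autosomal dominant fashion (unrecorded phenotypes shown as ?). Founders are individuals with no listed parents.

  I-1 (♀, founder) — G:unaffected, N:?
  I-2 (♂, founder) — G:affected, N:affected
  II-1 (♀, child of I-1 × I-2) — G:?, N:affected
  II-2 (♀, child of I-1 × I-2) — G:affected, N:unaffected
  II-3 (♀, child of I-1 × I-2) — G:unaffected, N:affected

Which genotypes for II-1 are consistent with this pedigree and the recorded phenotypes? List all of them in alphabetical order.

G/I-1 un ·: gg
G/I-2 aff ·: Gg
G/II-1 ? I-1×I-2: gg|Gg
G/II-2 aff I-1×I-2: Gg
G/II-3 un I-1×I-2: gg
⇒ G over [I-1,I-2,II-1,II-2,II-3]: 2 consistent
N/I-1 ? ·: nn|Nn
N/I-2 aff ·: Nn
N/II-1 aff I-1×I-2: Nn|NN
N/II-2 un I-1×I-2: nn
N/II-3 aff I-1×I-2: Nn|NN
⇒ N over [I-1,I-2,II-1,II-2,II-3]: 5 consistent

II-1 ∈ {Gg NN, Gg Nn, gg NN, gg Nn}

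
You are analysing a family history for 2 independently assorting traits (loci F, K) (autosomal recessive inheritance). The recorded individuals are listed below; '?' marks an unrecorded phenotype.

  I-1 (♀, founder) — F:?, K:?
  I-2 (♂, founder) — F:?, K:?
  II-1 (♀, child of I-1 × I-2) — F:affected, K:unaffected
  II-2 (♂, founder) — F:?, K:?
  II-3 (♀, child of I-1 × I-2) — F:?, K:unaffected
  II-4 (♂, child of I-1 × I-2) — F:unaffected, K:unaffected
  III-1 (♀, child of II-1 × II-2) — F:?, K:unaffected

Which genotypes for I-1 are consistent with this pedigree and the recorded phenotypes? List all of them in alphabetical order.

F/I-1 ? ·: Ff|ff
F/I-2 ? ·: Ff|ff
F/II-1 aff I-1×I-2: ff
F/II-2 ? ·: FF|Ff|ff
F/II-3 ? I-1×I-2: FF|Ff|ff
F/II-4 un I-1×I-2: FF|Ff
F/III-1 ? II-1×II-2: Ff|ff
⇒ F over [I-1,I-2,II-1,II-2,II-3,II-4,III-1]: 40 consistent
K/I-1 ? ·: KK|Kk|kk
K/I-2 ? ·: KK|Kk|kk
K/II-1 un I-1×I-2: KK|Kk
K/II-2 ? ·: KK|Kk|kk
K/II-3 un I-1×I-2: KK|Kk
K/II-4 un I-1×I-2: KK|Kk
K/III-1 un II-1×II-2: KK|Kk
⇒ K over [I-1,I-2,II-1,II-2,II-3,II-4,III-1]: 132 consistent

I-1 ∈ {Ff KK, Ff Kk, Ff kk, ff KK, ff Kk, ff kk}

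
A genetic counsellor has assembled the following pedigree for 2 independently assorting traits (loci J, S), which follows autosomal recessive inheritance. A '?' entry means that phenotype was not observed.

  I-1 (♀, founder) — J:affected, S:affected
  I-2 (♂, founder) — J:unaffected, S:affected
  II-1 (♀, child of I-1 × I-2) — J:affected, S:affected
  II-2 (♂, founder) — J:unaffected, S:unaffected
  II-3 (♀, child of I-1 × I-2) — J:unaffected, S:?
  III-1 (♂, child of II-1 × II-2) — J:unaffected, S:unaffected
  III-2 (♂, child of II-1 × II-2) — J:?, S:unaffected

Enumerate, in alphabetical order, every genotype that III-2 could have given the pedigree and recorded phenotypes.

J/I-1 aff ·: jj
J/I-2 un ·: Jj
J/II-1 aff I-1×I-2: jj
J/II-2 un ·: JJ|Jj
J/II-3 un I-1×I-2: Jj
J/III-1 un II-1×II-2: Jj
J/III-2 ? II-1×II-2: Jj|jj
⇒ J over [I-1,I-2,II-1,II-2,II-3,III-1,III-2]: 3 consistent
S/I-1 aff ·: ss
S/I-2 aff ·: ss
S/II-1 aff I-1×I-2: ss
S/II-2 un ·: SS|Ss
S/II-3 ? I-1×I-2: ss
S/III-1 un II-1×II-2: Ss
S/III-2 un II-1×II-2: Ss
⇒ S over [I-1,I-2,II-1,II-2,II-3,III-1,III-2]: 2 consistent

III-2 ∈ {Jj Ss, jj Ss}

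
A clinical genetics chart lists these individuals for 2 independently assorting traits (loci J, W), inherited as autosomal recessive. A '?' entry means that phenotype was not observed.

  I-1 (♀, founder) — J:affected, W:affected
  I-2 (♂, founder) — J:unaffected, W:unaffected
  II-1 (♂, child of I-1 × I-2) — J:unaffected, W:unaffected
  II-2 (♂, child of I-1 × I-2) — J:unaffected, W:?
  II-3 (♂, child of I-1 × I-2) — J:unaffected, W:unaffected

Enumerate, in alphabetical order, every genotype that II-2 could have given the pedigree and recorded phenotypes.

II-2 ∈ {Jj Ww, Jj ww}

J/I-1 aff ·: jj
J/I-2 un ·: JJ|Jj
J/II-1 un I-1×I-2: Jj
J/II-2 un I-1×I-2: Jj
J/II-3 un I-1×I-2: Jj
⇒ J over [I-1,I-2,II-1,II-2,II-3]: 2 consistent
W/I-1 aff ·: ww
W/I-2 un ·: WW|Ww
W/II-1 un I-1×I-2: Ww
W/II-2 ? I-1×I-2: Ww|ww
W/II-3 un I-1×I-2: Ww
⇒ W over [I-1,I-2,II-1,II-2,II-3]: 3 consistent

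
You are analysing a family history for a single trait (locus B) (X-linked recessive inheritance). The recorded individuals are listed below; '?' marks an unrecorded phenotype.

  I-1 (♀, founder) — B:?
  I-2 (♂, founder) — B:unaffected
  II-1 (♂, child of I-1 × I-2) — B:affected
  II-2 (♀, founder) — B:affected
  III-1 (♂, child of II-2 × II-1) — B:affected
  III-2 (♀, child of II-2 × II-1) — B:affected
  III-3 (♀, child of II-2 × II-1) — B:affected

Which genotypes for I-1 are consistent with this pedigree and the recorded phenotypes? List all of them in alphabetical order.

I-1 ∈ {X^BX^b, X^bX^b}

B/I-1 ? ·: X^BX^b|X^bX^b
B/I-2 un ·: X^BY
B/II-1 aff I-1×I-2: X^bY
B/II-2 aff ·: X^bX^b
B/III-1 aff II-2×II-1: X^bY
B/III-2 aff II-2×II-1: X^bX^b
B/III-3 aff II-2×II-1: X^bX^b
⇒ B over [I-1,I-2,II-1,II-2,III-1,III-2,III-3]: 2 consistent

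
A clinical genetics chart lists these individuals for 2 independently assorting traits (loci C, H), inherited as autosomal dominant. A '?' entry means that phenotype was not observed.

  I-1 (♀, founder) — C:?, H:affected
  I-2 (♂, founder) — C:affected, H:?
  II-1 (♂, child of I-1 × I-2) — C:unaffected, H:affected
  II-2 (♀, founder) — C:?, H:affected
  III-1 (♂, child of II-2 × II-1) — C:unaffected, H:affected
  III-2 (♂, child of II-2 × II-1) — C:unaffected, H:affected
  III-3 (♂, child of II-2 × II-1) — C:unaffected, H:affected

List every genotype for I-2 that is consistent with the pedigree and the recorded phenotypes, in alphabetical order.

C/I-1 ? ·: cc|Cc
C/I-2 aff ·: Cc
C/II-1 un I-1×I-2: cc
C/II-2 ? ·: cc|Cc
C/III-1 un II-2×II-1: cc
C/III-2 un II-2×II-1: cc
C/III-3 un II-2×II-1: cc
⇒ C over [I-1,I-2,II-1,II-2,III-1,III-2,III-3]: 4 consistent
H/I-1 aff ·: Hh|HH
H/I-2 ? ·: hh|Hh|HH
H/II-1 aff I-1×I-2: Hh|HH
H/II-2 aff ·: Hh|HH
H/III-1 aff II-2×II-1: Hh|HH
H/III-2 aff II-2×II-1: Hh|HH
H/III-3 aff II-2×II-1: Hh|HH
⇒ H over [I-1,I-2,II-1,II-2,III-1,III-2,III-3]: 116 consistent

I-2 ∈ {Cc HH, Cc Hh, Cc hh}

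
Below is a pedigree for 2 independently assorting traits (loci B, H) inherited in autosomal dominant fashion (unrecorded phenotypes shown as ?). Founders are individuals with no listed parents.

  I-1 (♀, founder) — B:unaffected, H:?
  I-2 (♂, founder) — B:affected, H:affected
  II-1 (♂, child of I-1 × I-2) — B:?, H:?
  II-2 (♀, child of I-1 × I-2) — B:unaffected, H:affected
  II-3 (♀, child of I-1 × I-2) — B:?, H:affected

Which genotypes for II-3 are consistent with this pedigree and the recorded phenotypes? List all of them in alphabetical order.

B/I-1 un ·: bb
B/I-2 aff ·: Bb
B/II-1 ? I-1×I-2: bb|Bb
B/II-2 un I-1×I-2: bb
B/II-3 ? I-1×I-2: bb|Bb
⇒ B over [I-1,I-2,II-1,II-2,II-3]: 4 consistent
H/I-1 ? ·: hh|Hh|HH
H/I-2 aff ·: Hh|HH
H/II-1 ? I-1×I-2: hh|Hh|HH
H/II-2 aff I-1×I-2: Hh|HH
H/II-3 aff I-1×I-2: Hh|HH
⇒ H over [I-1,I-2,II-1,II-2,II-3]: 32 consistent

II-3 ∈ {Bb HH, Bb Hh, bb HH, bb Hh}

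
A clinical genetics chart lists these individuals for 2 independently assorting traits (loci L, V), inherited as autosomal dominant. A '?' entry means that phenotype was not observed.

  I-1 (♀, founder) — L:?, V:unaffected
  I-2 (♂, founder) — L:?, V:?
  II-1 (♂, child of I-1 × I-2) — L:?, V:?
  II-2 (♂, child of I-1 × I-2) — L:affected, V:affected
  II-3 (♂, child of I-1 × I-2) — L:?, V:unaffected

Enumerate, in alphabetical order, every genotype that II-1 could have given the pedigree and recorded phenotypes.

L/I-1 ? ·: ll|Ll|LL
L/I-2 ? ·: ll|Ll|LL
L/II-1 ? I-1×I-2: ll|Ll|LL
L/II-2 aff I-1×I-2: Ll|LL
L/II-3 ? I-1×I-2: ll|Ll|LL
⇒ L over [I-1,I-2,II-1,II-2,II-3]: 45 consistent
V/I-1 un ·: vv
V/I-2 ? ·: Vv
V/II-1 ? I-1×I-2: vv|Vv
V/II-2 aff I-1×I-2: Vv
V/II-3 un I-1×I-2: vv
⇒ V over [I-1,I-2,II-1,II-2,II-3]: 2 consistent

II-1 ∈ {LL Vv, LL vv, Ll Vv, Ll vv, ll Vv, ll vv}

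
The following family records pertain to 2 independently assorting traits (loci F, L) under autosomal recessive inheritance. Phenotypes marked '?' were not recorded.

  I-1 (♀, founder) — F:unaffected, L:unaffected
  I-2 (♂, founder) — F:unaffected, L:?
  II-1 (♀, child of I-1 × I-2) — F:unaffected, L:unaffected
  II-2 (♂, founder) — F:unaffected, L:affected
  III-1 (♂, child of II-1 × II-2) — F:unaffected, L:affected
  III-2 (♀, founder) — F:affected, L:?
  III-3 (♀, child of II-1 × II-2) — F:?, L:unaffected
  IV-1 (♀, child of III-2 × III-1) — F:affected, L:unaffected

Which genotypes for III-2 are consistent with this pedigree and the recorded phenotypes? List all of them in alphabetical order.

F/I-1 un ·: FF|Ff
F/I-2 un ·: FF|Ff
F/II-1 un I-1×I-2: FF|Ff
F/II-2 un ·: FF|Ff
F/III-1 un II-1×II-2: Ff
F/III-2 aff ·: ff
F/III-3 ? II-1×II-2: FF|Ff|ff
F/IV-1 aff III-2×III-1: ff
⇒ F over [I-1,I-2,II-1,II-2,III-1,III-2,III-3,IV-1]: 23 consistent
L/I-1 un ·: LL|Ll
L/I-2 ? ·: LL|Ll|ll
L/II-1 un I-1×I-2: Ll
L/II-2 aff ·: ll
L/III-1 aff II-1×II-2: ll
L/III-2 ? ·: LL|Ll
L/III-3 un II-1×II-2: Ll
L/IV-1 un III-2×III-1: Ll
⇒ L over [I-1,I-2,II-1,II-2,III-1,III-2,III-3,IV-1]: 10 consistent

III-2 ∈ {ff LL, ff Ll}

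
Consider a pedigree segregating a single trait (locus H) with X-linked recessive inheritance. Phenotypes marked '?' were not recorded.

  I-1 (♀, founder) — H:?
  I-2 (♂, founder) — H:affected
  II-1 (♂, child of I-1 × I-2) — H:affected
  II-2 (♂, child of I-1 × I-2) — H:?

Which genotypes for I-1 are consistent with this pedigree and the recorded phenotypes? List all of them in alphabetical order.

H/I-1 ? ·: X^HX^h|X^hX^h
H/I-2 aff ·: X^hY
H/II-1 aff I-1×I-2: X^hY
H/II-2 ? I-1×I-2: X^HY|X^hY
⇒ H over [I-1,I-2,II-1,II-2]: 3 consistent

I-1 ∈ {X^HX^h, X^hX^h}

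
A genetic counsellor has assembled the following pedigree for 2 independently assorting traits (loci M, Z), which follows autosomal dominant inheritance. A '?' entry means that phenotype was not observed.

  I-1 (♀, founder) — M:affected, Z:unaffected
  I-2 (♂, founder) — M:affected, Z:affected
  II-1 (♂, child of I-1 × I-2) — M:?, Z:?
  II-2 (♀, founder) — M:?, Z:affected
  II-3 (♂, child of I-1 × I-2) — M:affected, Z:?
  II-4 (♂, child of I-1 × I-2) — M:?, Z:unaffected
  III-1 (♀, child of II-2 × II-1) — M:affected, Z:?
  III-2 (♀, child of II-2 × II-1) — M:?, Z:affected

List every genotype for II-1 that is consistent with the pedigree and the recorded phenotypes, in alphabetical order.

II-1 ∈ {MM Zz, MM zz, Mm Zz, Mm zz, mm Zz, mm zz}

M/I-1 aff ·: Mm|MM
M/I-2 aff ·: Mm|MM
M/II-1 ? I-1×I-2: mm|Mm|MM
M/II-2 ? ·: mm|Mm|MM
M/II-3 aff I-1×I-2: Mm|MM
M/II-4 ? I-1×I-2: mm|Mm|MM
M/III-1 aff II-2×II-1: Mm|MM
M/III-2 ? II-2×II-1: mm|Mm|MM
⇒ M over [I-1,I-2,II-1,II-2,II-3,II-4,III-1,III-2]: 276 consistent
Z/I-1 un ·: zz
Z/I-2 aff ·: Zz
Z/II-1 ? I-1×I-2: zz|Zz
Z/II-2 aff ·: Zz|ZZ
Z/II-3 ? I-1×I-2: zz|Zz
Z/II-4 un I-1×I-2: zz
Z/III-1 ? II-2×II-1: zz|Zz|ZZ
Z/III-2 aff II-2×II-1: Zz|ZZ
⇒ Z over [I-1,I-2,II-1,II-2,II-3,II-4,III-1,III-2]: 26 consistent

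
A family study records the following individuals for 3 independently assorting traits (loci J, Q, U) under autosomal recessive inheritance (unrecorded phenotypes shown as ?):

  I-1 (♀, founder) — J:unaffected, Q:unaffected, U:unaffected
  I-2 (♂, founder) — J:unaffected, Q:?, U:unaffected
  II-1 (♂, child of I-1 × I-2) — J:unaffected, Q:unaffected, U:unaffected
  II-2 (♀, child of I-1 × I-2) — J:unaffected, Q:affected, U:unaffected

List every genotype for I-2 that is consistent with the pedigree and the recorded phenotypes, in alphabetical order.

I-2 ∈ {JJ Qq UU, JJ Qq Uu, JJ qq UU, JJ qq Uu, Jj Qq UU, Jj Qq Uu, Jj qq UU, Jj qq Uu}

J/I-1 un ·: JJ|Jj
J/I-2 un ·: JJ|Jj
J/II-1 un I-1×I-2: JJ|Jj
J/II-2 un I-1×I-2: JJ|Jj
⇒ J over [I-1,I-2,II-1,II-2]: 13 consistent
Q/I-1 un ·: Qq
Q/I-2 ? ·: Qq|qq
Q/II-1 un I-1×I-2: QQ|Qq
Q/II-2 aff I-1×I-2: qq
⇒ Q over [I-1,I-2,II-1,II-2]: 3 consistent
U/I-1 un ·: UU|Uu
U/I-2 un ·: UU|Uu
U/II-1 un I-1×I-2: UU|Uu
U/II-2 un I-1×I-2: UU|Uu
⇒ U over [I-1,I-2,II-1,II-2]: 13 consistent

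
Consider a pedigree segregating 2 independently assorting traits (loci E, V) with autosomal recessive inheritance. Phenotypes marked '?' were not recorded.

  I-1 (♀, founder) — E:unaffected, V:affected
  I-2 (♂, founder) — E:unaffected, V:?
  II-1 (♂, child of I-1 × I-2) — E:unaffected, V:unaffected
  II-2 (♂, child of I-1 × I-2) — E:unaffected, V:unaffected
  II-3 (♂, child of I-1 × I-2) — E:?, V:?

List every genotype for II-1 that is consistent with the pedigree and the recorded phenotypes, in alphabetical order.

II-1 ∈ {EE Vv, Ee Vv}

E/I-1 un ·: EE|Ee
E/I-2 un ·: EE|Ee
E/II-1 un I-1×I-2: EE|Ee
E/II-2 un I-1×I-2: EE|Ee
E/II-3 ? I-1×I-2: EE|Ee|ee
⇒ E over [I-1,I-2,II-1,II-2,II-3]: 29 consistent
V/I-1 aff ·: vv
V/I-2 ? ·: VV|Vv
V/II-1 un I-1×I-2: Vv
V/II-2 un I-1×I-2: Vv
V/II-3 ? I-1×I-2: Vv|vv
⇒ V over [I-1,I-2,II-1,II-2,II-3]: 3 consistent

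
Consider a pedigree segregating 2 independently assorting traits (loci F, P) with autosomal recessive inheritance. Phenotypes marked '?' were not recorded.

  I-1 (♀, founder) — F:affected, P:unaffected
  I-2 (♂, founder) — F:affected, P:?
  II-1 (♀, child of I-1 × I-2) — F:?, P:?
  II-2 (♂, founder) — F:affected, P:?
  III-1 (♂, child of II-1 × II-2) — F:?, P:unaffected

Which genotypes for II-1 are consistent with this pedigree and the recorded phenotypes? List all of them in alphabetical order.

F/I-1 aff ·: ff
F/I-2 aff ·: ff
F/II-1 ? I-1×I-2: ff
F/II-2 aff ·: ff
F/III-1 ? II-1×II-2: ff
⇒ F over [I-1,I-2,II-1,II-2,III-1]: 1 consistent
P/I-1 un ·: PP|Pp
P/I-2 ? ·: PP|Pp|pp
P/II-1 ? I-1×I-2: PP|Pp|pp
P/II-2 ? ·: PP|Pp|pp
P/III-1 un II-1×II-2: PP|Pp
⇒ P over [I-1,I-2,II-1,II-2,III-1]: 45 consistent

II-1 ∈ {ff PP, ff Pp, ff pp}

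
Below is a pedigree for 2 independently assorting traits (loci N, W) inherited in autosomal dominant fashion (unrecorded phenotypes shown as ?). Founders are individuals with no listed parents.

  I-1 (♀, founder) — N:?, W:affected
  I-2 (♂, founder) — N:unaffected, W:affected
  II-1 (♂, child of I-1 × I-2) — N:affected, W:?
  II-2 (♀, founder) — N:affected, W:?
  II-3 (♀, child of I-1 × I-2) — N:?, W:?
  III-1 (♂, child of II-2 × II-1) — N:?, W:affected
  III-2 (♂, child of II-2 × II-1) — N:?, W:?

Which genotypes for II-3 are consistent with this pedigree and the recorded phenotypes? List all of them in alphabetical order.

N/I-1 ? ·: Nn|NN
N/I-2 un ·: nn
N/II-1 aff I-1×I-2: Nn
N/II-2 aff ·: Nn|NN
N/II-3 ? I-1×I-2: nn|Nn
N/III-1 ? II-2×II-1: nn|Nn|NN
N/III-2 ? II-2×II-1: nn|Nn|NN
⇒ N over [I-1,I-2,II-1,II-2,II-3,III-1,III-2]: 39 consistent
W/I-1 aff ·: Ww|WW
W/I-2 aff ·: Ww|WW
W/II-1 ? I-1×I-2: ww|Ww|WW
W/II-2 ? ·: ww|Ww|WW
W/II-3 ? I-1×I-2: ww|Ww|WW
W/III-1 aff II-2×II-1: Ww|WW
W/III-2 ? II-2×II-1: ww|Ww|WW
⇒ W over [I-1,I-2,II-1,II-2,II-3,III-1,III-2]: 141 consistent

II-3 ∈ {Nn WW, Nn Ww, Nn ww, nn WW, nn Ww, nn ww}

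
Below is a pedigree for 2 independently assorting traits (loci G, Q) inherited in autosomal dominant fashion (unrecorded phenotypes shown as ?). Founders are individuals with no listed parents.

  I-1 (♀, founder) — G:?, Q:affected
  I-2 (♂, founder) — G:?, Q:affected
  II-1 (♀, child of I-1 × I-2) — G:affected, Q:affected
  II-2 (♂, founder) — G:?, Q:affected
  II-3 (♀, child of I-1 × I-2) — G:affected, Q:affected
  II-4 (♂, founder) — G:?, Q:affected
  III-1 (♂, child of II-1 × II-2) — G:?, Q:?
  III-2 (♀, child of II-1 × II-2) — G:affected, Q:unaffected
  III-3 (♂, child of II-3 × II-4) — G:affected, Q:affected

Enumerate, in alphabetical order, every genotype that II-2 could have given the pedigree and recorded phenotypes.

G/I-1 ? ·: gg|Gg|GG
G/I-2 ? ·: gg|Gg|GG
G/II-1 aff I-1×I-2: Gg|GG
G/II-2 ? ·: gg|Gg|GG
G/II-3 aff I-1×I-2: Gg|GG
G/II-4 ? ·: gg|Gg|GG
G/III-1 ? II-1×II-2: gg|Gg|GG
G/III-2 aff II-1×II-2: Gg|GG
G/III-3 aff II-3×II-4: Gg|GG
⇒ G over [I-1,I-2,II-1,II-2,II-3,II-4,III-1,III-2,III-3]: 750 consistent
Q/I-1 aff ·: Qq|QQ
Q/I-2 aff ·: Qq|QQ
Q/II-1 aff I-1×I-2: Qq
Q/II-2 aff ·: Qq
Q/II-3 aff I-1×I-2: Qq|QQ
Q/II-4 aff ·: Qq|QQ
Q/III-1 ? II-1×II-2: qq|Qq|QQ
Q/III-2 un II-1×II-2: qq
Q/III-3 aff II-3×II-4: Qq|QQ
⇒ Q over [I-1,I-2,II-1,II-2,II-3,II-4,III-1,III-2,III-3]: 63 consistent

II-2 ∈ {GG Qq, Gg Qq, gg Qq}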